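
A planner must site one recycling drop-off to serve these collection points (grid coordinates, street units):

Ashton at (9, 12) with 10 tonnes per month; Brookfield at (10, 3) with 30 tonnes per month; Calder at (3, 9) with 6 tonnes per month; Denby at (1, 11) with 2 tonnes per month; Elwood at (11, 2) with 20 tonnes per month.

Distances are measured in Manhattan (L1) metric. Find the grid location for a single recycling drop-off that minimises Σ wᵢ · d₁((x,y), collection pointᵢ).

Manhattan distance separates: Σwᵢ(|x−xᵢ|+|y−yᵢ|) = Σwᵢ|x−xᵢ| + Σwᵢ|y−yᵢ|, so x and y are optimised independently as 1-D weighted medians.
Total weight W = 68; half = 34.
x-coordinate, sorted with cumulative weight:
  x=1 (Denby, w=2) cum 2
  x=3 (Calder, w=6) cum 8
  x=9 (Ashton, w=10) cum 18
  x=10 (Brookfield, w=30) cum 48  ← median
  x=11 (Elwood, w=20) cum 68
⇒ x* = 10
y-coordinate, sorted with cumulative weight:
  y=2 (Elwood, w=20) cum 20
  y=3 (Brookfield, w=30) cum 50  ← median
  y=9 (Calder, w=6) cum 56
  y=11 (Denby, w=2) cum 58
  y=12 (Ashton, w=10) cum 68
⇒ y* = 3

(10, 3)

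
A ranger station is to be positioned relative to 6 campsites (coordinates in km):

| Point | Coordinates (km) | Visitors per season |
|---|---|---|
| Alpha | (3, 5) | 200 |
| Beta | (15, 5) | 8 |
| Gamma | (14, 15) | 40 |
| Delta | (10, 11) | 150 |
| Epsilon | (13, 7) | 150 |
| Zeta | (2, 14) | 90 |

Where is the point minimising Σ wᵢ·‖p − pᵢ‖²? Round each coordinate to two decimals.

The minimiser of Σwᵢ‖p−pᵢ‖² is the weighted centroid p* = (Σwᵢpᵢ)/(Σwᵢ).
Σwᵢ = 638.
Σwᵢxᵢ = 200·3 + 8·15 + 40·14 + 150·10 + 150·13 + 90·2 = 4910.
Σwᵢyᵢ = 200·5 + 8·5 + 40·15 + 150·11 + 150·7 + 90·14 = 5600.
x* = 4910/638 = 7.70, y* = 5600/638 = 8.78.

(7.70, 8.78)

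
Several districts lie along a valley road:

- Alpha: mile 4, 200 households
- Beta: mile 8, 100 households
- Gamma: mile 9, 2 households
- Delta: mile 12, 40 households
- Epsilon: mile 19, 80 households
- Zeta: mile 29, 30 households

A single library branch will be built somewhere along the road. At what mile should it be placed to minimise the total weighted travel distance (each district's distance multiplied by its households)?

For a sum of weighted absolute distances on a line, the optimum is the weighted median (not the mean). Total weight W = 452; half-weight = 226.
Sort by position and accumulate weight:
  mile 4 (Alpha, w=200) → cum 200
  mile 8 (Beta, w=100) → cum 300  ≥ 226 → median here
  mile 9 (Gamma, w=2) → cum 302
  mile 12 (Delta, w=40) → cum 342
  mile 19 (Epsilon, w=80) → cum 422
  mile 29 (Zeta, w=30) → cum 452
Optimal location: mile 8.

x = 8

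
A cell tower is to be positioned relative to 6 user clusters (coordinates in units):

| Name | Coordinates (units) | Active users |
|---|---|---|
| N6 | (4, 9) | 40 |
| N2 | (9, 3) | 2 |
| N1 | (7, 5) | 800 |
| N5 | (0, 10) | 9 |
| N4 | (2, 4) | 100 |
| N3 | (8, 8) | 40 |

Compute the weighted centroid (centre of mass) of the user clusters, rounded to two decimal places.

(6.36, 5.22)

The minimiser of Σwᵢ‖p−pᵢ‖² is the weighted centroid p* = (Σwᵢpᵢ)/(Σwᵢ).
Σwᵢ = 991.
Σwᵢxᵢ = 40·4 + 2·9 + 800·7 + 9·0 + 100·2 + 40·8 = 6298.
Σwᵢyᵢ = 40·9 + 2·3 + 800·5 + 9·10 + 100·4 + 40·8 = 5176.
x* = 6298/991 = 6.36, y* = 5176/991 = 5.22.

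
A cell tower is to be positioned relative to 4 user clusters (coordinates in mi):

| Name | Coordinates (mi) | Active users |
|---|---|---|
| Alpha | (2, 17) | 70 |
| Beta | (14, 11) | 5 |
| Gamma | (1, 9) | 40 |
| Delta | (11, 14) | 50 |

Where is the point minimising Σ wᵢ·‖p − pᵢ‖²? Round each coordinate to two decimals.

(4.85, 13.97)

The minimiser of Σwᵢ‖p−pᵢ‖² is the weighted centroid p* = (Σwᵢpᵢ)/(Σwᵢ).
Σwᵢ = 165.
Σwᵢxᵢ = 70·2 + 5·14 + 40·1 + 50·11 = 800.
Σwᵢyᵢ = 70·17 + 5·11 + 40·9 + 50·14 = 2305.
x* = 800/165 = 4.85, y* = 2305/165 = 13.97.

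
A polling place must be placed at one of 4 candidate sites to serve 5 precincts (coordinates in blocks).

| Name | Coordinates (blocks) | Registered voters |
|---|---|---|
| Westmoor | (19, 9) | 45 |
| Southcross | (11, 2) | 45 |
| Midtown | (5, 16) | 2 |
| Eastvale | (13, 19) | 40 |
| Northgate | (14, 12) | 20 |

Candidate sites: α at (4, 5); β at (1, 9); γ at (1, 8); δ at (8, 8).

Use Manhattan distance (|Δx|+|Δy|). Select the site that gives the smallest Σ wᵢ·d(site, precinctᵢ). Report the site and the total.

Total weighted distance at each candidate:
  α (4, 5): total = 2589
  β (1, 9): total = 2797
  γ (1, 8): total = 2859
  δ (8, 8): total = 1807
Minimum is at δ with total 1807 blocks.

δ, total 1807 blocks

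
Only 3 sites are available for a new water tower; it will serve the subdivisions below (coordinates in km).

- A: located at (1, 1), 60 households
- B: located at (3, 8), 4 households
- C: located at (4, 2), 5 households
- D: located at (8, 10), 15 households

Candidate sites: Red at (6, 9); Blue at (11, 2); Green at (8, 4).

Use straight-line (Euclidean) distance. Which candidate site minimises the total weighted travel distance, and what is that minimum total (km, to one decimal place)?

Green, total 594.9 km

Total weighted distance at each candidate:
  Red (6, 9): total = 648.6
  Blue (11, 2): total = 806.2
  Green (8, 4): total = 594.9
Minimum is at Green with total 594.9 km.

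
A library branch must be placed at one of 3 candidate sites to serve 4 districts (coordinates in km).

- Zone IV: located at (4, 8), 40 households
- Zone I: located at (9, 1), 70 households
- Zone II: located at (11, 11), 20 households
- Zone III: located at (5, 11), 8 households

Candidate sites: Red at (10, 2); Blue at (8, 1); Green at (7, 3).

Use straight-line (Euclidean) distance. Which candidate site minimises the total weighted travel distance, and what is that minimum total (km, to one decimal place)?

Total weighted distance at each candidate:
  Red (10, 2): total = 701.9
  Blue (8, 1): total = 684.8
  Green (7, 3): total = 676.1
Minimum is at Green with total 676.1 km.

Green, total 676.1 km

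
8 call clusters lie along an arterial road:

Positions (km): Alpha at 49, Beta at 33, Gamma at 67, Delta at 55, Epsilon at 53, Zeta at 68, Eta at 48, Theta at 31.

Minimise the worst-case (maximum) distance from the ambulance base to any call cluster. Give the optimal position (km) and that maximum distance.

The 1-center on a line is the midpoint of the two extreme points: leftmost at 31, rightmost at 68.
Optimal location = (31 + 68)/2 = 49.5; maximum distance = (68 − 31)/2 = 18.5.

location 49.5, max distance 18.5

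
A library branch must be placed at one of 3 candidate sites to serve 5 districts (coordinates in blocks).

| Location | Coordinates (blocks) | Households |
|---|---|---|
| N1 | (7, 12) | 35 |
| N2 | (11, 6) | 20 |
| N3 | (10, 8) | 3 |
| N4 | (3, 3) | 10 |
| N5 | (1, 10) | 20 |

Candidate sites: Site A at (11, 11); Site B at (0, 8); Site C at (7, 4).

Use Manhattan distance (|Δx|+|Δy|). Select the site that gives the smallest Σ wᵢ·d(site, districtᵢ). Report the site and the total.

Site A, total 667 blocks

Total weighted distance at each candidate:
  Site A (11, 11): total = 667
  Site B (0, 8): total = 815
  Site C (7, 4): total = 711
Minimum is at Site A with total 667 blocks.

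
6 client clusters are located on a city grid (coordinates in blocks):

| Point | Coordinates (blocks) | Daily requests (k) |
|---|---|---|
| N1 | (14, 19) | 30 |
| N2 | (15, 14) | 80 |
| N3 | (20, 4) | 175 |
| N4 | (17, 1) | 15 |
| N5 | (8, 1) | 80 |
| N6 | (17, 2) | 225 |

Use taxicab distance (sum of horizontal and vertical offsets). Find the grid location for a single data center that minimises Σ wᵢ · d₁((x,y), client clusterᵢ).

(17, 2)

Manhattan distance separates: Σwᵢ(|x−xᵢ|+|y−yᵢ|) = Σwᵢ|x−xᵢ| + Σwᵢ|y−yᵢ|, so x and y are optimised independently as 1-D weighted medians.
Total weight W = 605; half = 302.5.
x-coordinate, sorted with cumulative weight:
  x=8 (N5, w=80) cum 80
  x=14 (N1, w=30) cum 110
  x=15 (N2, w=80) cum 190
  x=17 (N4, w=15) cum 205
  x=17 (N6, w=225) cum 430  ← median
  x=20 (N3, w=175) cum 605
⇒ x* = 17
y-coordinate, sorted with cumulative weight:
  y=1 (N4, w=15) cum 15
  y=1 (N5, w=80) cum 95
  y=2 (N6, w=225) cum 320  ← median
  y=4 (N3, w=175) cum 495
  y=14 (N2, w=80) cum 575
  y=19 (N1, w=30) cum 605
⇒ y* = 2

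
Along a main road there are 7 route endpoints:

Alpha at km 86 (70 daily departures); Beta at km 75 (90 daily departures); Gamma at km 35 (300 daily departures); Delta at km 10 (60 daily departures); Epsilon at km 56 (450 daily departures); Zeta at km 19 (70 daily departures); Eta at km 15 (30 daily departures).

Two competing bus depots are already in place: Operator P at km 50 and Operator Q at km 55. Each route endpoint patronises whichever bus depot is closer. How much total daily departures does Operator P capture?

460

The indifferent point is the midpoint (50+55)/2 = 52.5; route endpoints left of it (closer to Operator P at 50) go to Operator P, those right go to Operator Q.
  Delta at 10 (w=60) → Operator P
  Eta at 15 (w=30) → Operator P
  Zeta at 19 (w=70) → Operator P
  Gamma at 35 (w=300) → Operator P
  Epsilon at 56 (w=450) → Operator Q
  Beta at 75 (w=90) → Operator Q
  Alpha at 86 (w=70) → Operator Q
Operator P captures 460; Operator Q captures 610.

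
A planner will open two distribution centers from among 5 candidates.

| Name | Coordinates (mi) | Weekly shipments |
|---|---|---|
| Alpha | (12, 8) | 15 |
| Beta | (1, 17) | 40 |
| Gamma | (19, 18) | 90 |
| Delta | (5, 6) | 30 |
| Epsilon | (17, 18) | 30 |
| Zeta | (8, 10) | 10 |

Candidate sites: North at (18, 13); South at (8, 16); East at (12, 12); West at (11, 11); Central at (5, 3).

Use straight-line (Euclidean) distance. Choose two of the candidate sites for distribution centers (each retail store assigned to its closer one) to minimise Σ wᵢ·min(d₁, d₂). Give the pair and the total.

Evaluate every pair (each demand assigned to the nearer of the two):
  {North, South}: total = 1385.1
  {North, West}: total = 1391.7
  {North, East}: total = 1476.5
  {North, Central}: total = 1477.6
  {South, East}: total = 1728.2
  {East, Central}: total = 1742.1
  {South, West}: total = 1829.5
  {East, West}: total = 1843.9
  {South, Central}: total = 1844.7
  {West, Central}: total = 1868.8
Best pair: {North, South} with total 1385.1.

{North, South}, total 1385.1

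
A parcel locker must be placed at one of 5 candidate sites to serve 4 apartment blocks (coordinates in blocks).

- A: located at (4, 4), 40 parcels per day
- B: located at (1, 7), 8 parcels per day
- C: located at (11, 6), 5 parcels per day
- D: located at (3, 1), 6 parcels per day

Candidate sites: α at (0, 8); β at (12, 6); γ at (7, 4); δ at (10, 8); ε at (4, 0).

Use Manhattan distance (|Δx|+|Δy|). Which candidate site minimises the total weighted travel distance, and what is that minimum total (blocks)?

γ, total 264 blocks

Total weighted distance at each candidate:
  α (0, 8): total = 461
  β (12, 6): total = 585
  γ (7, 4): total = 264
  δ (10, 8): total = 579
  ε (4, 0): total = 317
Minimum is at γ with total 264 blocks.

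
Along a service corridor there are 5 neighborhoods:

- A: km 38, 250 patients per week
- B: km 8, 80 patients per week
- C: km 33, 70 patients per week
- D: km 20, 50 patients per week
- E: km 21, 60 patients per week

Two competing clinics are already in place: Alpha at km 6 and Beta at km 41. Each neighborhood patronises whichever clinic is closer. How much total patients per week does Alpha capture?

The indifferent point is the midpoint (6+41)/2 = 23.5; neighborhoods left of it (closer to Alpha at 6) go to Alpha, those right go to Beta.
  B at 8 (w=80) → Alpha
  D at 20 (w=50) → Alpha
  E at 21 (w=60) → Alpha
  C at 33 (w=70) → Beta
  A at 38 (w=250) → Beta
Alpha captures 190; Beta captures 320.

190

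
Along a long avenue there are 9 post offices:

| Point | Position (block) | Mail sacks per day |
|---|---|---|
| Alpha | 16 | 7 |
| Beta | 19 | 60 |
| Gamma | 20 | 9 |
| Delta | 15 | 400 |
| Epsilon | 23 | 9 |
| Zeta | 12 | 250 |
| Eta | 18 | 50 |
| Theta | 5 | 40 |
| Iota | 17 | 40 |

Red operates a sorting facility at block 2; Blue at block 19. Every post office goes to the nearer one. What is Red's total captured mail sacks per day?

40

The indifferent point is the midpoint (2+19)/2 = 10.5; post offices left of it (closer to Red at 2) go to Red, those right go to Blue.
  Theta at 5 (w=40) → Red
  Zeta at 12 (w=250) → Blue
  Delta at 15 (w=400) → Blue
  Alpha at 16 (w=7) → Blue
  Iota at 17 (w=40) → Blue
  Eta at 18 (w=50) → Blue
  Beta at 19 (w=60) → Blue
  Gamma at 20 (w=9) → Blue
  Epsilon at 23 (w=9) → Blue
Red captures 40; Blue captures 825.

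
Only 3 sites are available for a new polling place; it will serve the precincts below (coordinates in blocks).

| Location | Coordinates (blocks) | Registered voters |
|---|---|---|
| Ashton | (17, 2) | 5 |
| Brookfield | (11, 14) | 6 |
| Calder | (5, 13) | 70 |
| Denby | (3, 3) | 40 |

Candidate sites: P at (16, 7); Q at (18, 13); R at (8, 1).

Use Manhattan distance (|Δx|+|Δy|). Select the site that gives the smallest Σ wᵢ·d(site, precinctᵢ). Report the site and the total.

R, total 1476 blocks

Total weighted distance at each candidate:
  P (16, 7): total = 1972
  Q (18, 13): total = 2018
  R (8, 1): total = 1476
Minimum is at R with total 1476 blocks.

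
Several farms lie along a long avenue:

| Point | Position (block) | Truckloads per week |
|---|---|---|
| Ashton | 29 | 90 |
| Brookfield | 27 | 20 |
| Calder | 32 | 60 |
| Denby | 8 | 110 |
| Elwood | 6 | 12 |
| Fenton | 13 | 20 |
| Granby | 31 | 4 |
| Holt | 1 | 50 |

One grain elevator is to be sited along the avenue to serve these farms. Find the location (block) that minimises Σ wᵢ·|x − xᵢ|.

For a sum of weighted absolute distances on a line, the optimum is the weighted median (not the mean). Total weight W = 366; half-weight = 183.
Sort by position and accumulate weight:
  block 1 (Holt, w=50) → cum 50
  block 6 (Elwood, w=12) → cum 62
  block 8 (Denby, w=110) → cum 172
  block 13 (Fenton, w=20) → cum 192  ≥ 183 → median here
  block 27 (Brookfield, w=20) → cum 212
  block 29 (Ashton, w=90) → cum 302
  block 31 (Granby, w=4) → cum 306
  block 32 (Calder, w=60) → cum 366
Optimal location: block 13.

x = 13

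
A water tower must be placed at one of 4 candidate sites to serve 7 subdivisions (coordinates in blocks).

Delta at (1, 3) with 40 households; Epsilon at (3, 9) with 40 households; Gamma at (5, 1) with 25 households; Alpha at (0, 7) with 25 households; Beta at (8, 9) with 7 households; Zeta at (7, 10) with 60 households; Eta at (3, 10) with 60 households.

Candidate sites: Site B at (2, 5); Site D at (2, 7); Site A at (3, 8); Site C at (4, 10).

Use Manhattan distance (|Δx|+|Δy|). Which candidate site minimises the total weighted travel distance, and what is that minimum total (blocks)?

Total weighted distance at each candidate:
  Site B (2, 5): total = 1625
  Site D (2, 7): total = 1371
  Site A (3, 8): total = 1167
  Site C (4, 10): total = 1180
Minimum is at Site A with total 1167 blocks.

Site A, total 1167 blocks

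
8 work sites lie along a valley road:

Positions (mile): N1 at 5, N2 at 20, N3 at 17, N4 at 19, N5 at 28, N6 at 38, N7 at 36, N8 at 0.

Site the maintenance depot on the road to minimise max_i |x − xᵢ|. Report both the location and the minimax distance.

The 1-center on a line is the midpoint of the two extreme points: leftmost at 0, rightmost at 38.
Optimal location = (0 + 38)/2 = 19; maximum distance = (38 − 0)/2 = 19.

location 19, max distance 19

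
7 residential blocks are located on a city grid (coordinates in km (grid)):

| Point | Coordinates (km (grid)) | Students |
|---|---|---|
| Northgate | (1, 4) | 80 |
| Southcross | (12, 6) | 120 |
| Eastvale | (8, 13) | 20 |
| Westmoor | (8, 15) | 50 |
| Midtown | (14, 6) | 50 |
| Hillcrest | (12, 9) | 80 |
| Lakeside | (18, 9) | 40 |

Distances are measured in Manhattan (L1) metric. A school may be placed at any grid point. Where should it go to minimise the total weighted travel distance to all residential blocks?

Manhattan distance separates: Σwᵢ(|x−xᵢ|+|y−yᵢ|) = Σwᵢ|x−xᵢ| + Σwᵢ|y−yᵢ|, so x and y are optimised independently as 1-D weighted medians.
Total weight W = 440; half = 220.
x-coordinate, sorted with cumulative weight:
  x=1 (Northgate, w=80) cum 80
  x=8 (Eastvale, w=20) cum 100
  x=8 (Westmoor, w=50) cum 150
  x=12 (Southcross, w=120) cum 270  ← median
  x=12 (Hillcrest, w=80) cum 350
  x=14 (Midtown, w=50) cum 400
  x=18 (Lakeside, w=40) cum 440
⇒ x* = 12
y-coordinate, sorted with cumulative weight:
  y=4 (Northgate, w=80) cum 80
  y=6 (Southcross, w=120) cum 200
  y=6 (Midtown, w=50) cum 250  ← median
  y=9 (Hillcrest, w=80) cum 330
  y=9 (Lakeside, w=40) cum 370
  y=13 (Eastvale, w=20) cum 390
  y=15 (Westmoor, w=50) cum 440
⇒ y* = 6

(12, 6)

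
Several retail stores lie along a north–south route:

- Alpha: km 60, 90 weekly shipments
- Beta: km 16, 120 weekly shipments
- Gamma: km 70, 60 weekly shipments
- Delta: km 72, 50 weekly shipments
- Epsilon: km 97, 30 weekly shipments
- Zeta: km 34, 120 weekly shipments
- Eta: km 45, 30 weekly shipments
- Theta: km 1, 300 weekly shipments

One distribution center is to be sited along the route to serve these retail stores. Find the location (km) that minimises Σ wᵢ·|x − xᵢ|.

For a sum of weighted absolute distances on a line, the optimum is the weighted median (not the mean). Total weight W = 800; half-weight = 400.
Sort by position and accumulate weight:
  km 1 (Theta, w=300) → cum 300
  km 16 (Beta, w=120) → cum 420  ≥ 400 → median here
  km 34 (Zeta, w=120) → cum 540
  km 45 (Eta, w=30) → cum 570
  km 60 (Alpha, w=90) → cum 660
  km 70 (Gamma, w=60) → cum 720
  km 72 (Delta, w=50) → cum 770
  km 97 (Epsilon, w=30) → cum 800
Optimal location: km 16.

x = 16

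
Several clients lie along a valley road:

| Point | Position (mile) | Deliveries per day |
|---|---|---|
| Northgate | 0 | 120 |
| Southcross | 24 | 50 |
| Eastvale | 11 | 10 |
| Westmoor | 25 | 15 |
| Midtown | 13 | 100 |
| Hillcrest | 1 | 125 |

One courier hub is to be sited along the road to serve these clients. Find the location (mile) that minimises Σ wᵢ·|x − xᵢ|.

x = 1

For a sum of weighted absolute distances on a line, the optimum is the weighted median (not the mean). Total weight W = 420; half-weight = 210.
Sort by position and accumulate weight:
  mile 0 (Northgate, w=120) → cum 120
  mile 1 (Hillcrest, w=125) → cum 245  ≥ 210 → median here
  mile 11 (Eastvale, w=10) → cum 255
  mile 13 (Midtown, w=100) → cum 355
  mile 24 (Southcross, w=50) → cum 405
  mile 25 (Westmoor, w=15) → cum 420
Optimal location: mile 1.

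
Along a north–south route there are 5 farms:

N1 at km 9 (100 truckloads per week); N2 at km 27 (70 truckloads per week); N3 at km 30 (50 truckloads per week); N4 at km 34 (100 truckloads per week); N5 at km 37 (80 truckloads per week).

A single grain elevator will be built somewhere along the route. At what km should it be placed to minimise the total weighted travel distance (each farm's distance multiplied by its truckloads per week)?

x = 30

For a sum of weighted absolute distances on a line, the optimum is the weighted median (not the mean). Total weight W = 400; half-weight = 200.
Sort by position and accumulate weight:
  km 9 (N1, w=100) → cum 100
  km 27 (N2, w=70) → cum 170
  km 30 (N3, w=50) → cum 220  ≥ 200 → median here
  km 34 (N4, w=100) → cum 320
  km 37 (N5, w=80) → cum 400
Optimal location: km 30.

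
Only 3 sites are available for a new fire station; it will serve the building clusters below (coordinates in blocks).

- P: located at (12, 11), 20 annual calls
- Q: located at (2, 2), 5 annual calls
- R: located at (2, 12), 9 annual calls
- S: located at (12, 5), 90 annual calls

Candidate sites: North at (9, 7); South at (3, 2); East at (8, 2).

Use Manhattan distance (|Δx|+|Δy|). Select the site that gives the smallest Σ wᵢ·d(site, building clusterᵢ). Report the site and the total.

North, total 758 blocks

Total weighted distance at each candidate:
  North (9, 7): total = 758
  South (3, 2): total = 1544
  East (8, 2): total = 1064
Minimum is at North with total 758 blocks.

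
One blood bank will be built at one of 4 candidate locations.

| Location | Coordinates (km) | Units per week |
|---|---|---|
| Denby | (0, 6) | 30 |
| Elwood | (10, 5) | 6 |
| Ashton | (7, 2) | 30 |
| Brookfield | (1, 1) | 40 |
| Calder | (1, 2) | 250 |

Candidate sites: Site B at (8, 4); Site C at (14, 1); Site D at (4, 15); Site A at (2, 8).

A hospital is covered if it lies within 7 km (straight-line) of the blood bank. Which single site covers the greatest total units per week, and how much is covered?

Coverage radius r = 7 km; a point is covered iff (Δx)²+(Δy)² ≤ 7² = 49.
  Site B (8, 4): covers {Elwood, Ashton} → 36
  Site C (14, 1): covers {Elwood} → 6
  Site D (4, 15): covers {none} → 0
  Site A (2, 8): covers {Denby, Calder} → 280
Maximum coverage at Site A: 280 units per week.

Site A, covering 280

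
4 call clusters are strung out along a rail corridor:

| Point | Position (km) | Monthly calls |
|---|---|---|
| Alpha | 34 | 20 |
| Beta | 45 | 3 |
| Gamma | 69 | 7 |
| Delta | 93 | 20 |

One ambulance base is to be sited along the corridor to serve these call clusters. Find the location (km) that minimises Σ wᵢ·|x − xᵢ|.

For a sum of weighted absolute distances on a line, the optimum is the weighted median (not the mean). Total weight W = 50; half-weight = 25.
Sort by position and accumulate weight:
  km 34 (Alpha, w=20) → cum 20
  km 45 (Beta, w=3) → cum 23
  km 69 (Gamma, w=7) → cum 30  ≥ 25 → median here
  km 93 (Delta, w=20) → cum 50
Optimal location: km 69.

x = 69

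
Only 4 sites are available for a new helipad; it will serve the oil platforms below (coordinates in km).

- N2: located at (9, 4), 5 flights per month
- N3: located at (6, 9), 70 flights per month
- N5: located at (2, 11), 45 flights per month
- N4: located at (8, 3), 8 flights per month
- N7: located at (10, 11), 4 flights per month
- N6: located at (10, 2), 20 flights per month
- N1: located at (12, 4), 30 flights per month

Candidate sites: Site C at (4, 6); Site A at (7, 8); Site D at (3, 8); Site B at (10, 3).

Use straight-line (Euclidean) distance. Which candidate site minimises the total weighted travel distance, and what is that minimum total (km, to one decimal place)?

Site A, total 767.8 km

Total weighted distance at each candidate:
  Site C (4, 6): total = 984.5
  Site A (7, 8): total = 767.8
  Site D (3, 8): total = 966.6
  Site B (10, 3): total = 1156.0
Minimum is at Site A with total 767.8 km.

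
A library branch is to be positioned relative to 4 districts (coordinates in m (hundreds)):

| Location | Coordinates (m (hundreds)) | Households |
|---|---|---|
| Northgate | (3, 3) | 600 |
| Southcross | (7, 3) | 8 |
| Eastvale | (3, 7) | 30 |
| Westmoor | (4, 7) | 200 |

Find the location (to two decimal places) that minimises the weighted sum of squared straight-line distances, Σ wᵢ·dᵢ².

(3.28, 4.10)

The minimiser of Σwᵢ‖p−pᵢ‖² is the weighted centroid p* = (Σwᵢpᵢ)/(Σwᵢ).
Σwᵢ = 838.
Σwᵢxᵢ = 600·3 + 8·7 + 30·3 + 200·4 = 2746.
Σwᵢyᵢ = 600·3 + 8·3 + 30·7 + 200·7 = 3434.
x* = 2746/838 = 3.28, y* = 3434/838 = 4.10.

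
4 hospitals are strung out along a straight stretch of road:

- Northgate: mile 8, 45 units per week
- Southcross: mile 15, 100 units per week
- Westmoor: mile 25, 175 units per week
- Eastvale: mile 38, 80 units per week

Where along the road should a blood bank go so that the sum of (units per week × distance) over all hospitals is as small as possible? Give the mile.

For a sum of weighted absolute distances on a line, the optimum is the weighted median (not the mean). Total weight W = 400; half-weight = 200.
Sort by position and accumulate weight:
  mile 8 (Northgate, w=45) → cum 45
  mile 15 (Southcross, w=100) → cum 145
  mile 25 (Westmoor, w=175) → cum 320  ≥ 200 → median here
  mile 38 (Eastvale, w=80) → cum 400
Optimal location: mile 25.

x = 25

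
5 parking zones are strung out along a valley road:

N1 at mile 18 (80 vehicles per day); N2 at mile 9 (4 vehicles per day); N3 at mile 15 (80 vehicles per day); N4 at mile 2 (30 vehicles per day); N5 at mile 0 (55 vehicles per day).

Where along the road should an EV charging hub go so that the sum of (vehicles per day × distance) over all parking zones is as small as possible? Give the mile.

For a sum of weighted absolute distances on a line, the optimum is the weighted median (not the mean). Total weight W = 249; half-weight = 124.5.
Sort by position and accumulate weight:
  mile 0 (N5, w=55) → cum 55
  mile 2 (N4, w=30) → cum 85
  mile 9 (N2, w=4) → cum 89
  mile 15 (N3, w=80) → cum 169  ≥ 124.5 → median here
  mile 18 (N1, w=80) → cum 249
Optimal location: mile 15.

x = 15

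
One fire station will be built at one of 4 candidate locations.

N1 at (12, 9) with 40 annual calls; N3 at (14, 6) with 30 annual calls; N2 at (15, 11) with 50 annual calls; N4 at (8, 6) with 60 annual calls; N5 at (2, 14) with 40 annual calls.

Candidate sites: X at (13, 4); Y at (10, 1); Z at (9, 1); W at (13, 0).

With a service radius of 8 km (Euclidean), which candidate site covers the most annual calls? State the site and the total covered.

Coverage radius r = 8 km; a point is covered iff (Δx)²+(Δy)² ≤ 8² = 64.
  X (13, 4): covers {N1, N3, N2, N4} → 180
  Y (10, 1): covers {N3, N4} → 90
  Z (9, 1): covers {N3, N4} → 90
  W (13, 0): covers {N3, N4} → 90
Maximum coverage at X: 180 annual calls.

X, covering 180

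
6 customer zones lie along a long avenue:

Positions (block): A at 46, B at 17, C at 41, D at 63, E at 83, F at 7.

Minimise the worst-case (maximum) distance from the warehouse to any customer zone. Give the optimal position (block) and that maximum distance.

The 1-center on a line is the midpoint of the two extreme points: leftmost at 7, rightmost at 83.
Optimal location = (7 + 83)/2 = 45; maximum distance = (83 − 7)/2 = 38.

location 45, max distance 38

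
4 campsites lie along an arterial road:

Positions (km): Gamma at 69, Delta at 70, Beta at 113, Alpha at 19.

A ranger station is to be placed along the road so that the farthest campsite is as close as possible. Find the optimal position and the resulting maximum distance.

location 66, max distance 47

The 1-center on a line is the midpoint of the two extreme points: leftmost at 19, rightmost at 113.
Optimal location = (19 + 113)/2 = 66; maximum distance = (113 − 19)/2 = 47.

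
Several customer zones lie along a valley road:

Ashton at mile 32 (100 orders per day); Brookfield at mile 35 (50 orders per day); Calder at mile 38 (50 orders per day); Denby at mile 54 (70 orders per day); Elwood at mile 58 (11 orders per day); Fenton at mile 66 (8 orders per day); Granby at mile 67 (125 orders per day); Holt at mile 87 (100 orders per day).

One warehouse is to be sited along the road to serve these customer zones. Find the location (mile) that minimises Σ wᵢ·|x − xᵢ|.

For a sum of weighted absolute distances on a line, the optimum is the weighted median (not the mean). Total weight W = 514; half-weight = 257.
Sort by position and accumulate weight:
  mile 32 (Ashton, w=100) → cum 100
  mile 35 (Brookfield, w=50) → cum 150
  mile 38 (Calder, w=50) → cum 200
  mile 54 (Denby, w=70) → cum 270  ≥ 257 → median here
  mile 58 (Elwood, w=11) → cum 281
  mile 66 (Fenton, w=8) → cum 289
  mile 67 (Granby, w=125) → cum 414
  mile 87 (Holt, w=100) → cum 514
Optimal location: mile 54.

x = 54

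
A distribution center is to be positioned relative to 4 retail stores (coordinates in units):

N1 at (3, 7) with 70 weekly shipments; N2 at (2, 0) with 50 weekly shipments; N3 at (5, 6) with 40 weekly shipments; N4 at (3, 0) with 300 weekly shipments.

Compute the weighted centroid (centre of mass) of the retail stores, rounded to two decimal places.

The minimiser of Σwᵢ‖p−pᵢ‖² is the weighted centroid p* = (Σwᵢpᵢ)/(Σwᵢ).
Σwᵢ = 460.
Σwᵢxᵢ = 70·3 + 50·2 + 40·5 + 300·3 = 1410.
Σwᵢyᵢ = 70·7 + 50·0 + 40·6 + 300·0 = 730.
x* = 1410/460 = 3.07, y* = 730/460 = 1.59.

(3.07, 1.59)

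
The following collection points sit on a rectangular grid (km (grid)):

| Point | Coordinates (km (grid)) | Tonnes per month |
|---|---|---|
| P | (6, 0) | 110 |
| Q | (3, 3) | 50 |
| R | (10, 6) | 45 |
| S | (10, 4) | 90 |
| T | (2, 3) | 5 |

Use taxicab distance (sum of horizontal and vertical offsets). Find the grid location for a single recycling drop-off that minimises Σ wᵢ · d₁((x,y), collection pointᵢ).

(6, 3)

Manhattan distance separates: Σwᵢ(|x−xᵢ|+|y−yᵢ|) = Σwᵢ|x−xᵢ| + Σwᵢ|y−yᵢ|, so x and y are optimised independently as 1-D weighted medians.
Total weight W = 300; half = 150.
x-coordinate, sorted with cumulative weight:
  x=2 (T, w=5) cum 5
  x=3 (Q, w=50) cum 55
  x=6 (P, w=110) cum 165  ← median
  x=10 (R, w=45) cum 210
  x=10 (S, w=90) cum 300
⇒ x* = 6
y-coordinate, sorted with cumulative weight:
  y=0 (P, w=110) cum 110
  y=3 (Q, w=50) cum 160  ← median
  y=3 (T, w=5) cum 165
  y=4 (S, w=90) cum 255
  y=6 (R, w=45) cum 300
⇒ y* = 3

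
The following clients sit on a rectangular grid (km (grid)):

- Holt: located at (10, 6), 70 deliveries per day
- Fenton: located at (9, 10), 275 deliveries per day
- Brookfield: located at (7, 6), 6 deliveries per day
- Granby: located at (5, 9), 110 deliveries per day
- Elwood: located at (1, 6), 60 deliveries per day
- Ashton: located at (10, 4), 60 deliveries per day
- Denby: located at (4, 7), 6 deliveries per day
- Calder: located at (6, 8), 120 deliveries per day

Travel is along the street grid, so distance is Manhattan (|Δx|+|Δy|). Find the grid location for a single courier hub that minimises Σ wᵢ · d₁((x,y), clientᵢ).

Manhattan distance separates: Σwᵢ(|x−xᵢ|+|y−yᵢ|) = Σwᵢ|x−xᵢ| + Σwᵢ|y−yᵢ|, so x and y are optimised independently as 1-D weighted medians.
Total weight W = 707; half = 353.5.
x-coordinate, sorted with cumulative weight:
  x=1 (Elwood, w=60) cum 60
  x=4 (Denby, w=6) cum 66
  x=5 (Granby, w=110) cum 176
  x=6 (Calder, w=120) cum 296
  x=7 (Brookfield, w=6) cum 302
  x=9 (Fenton, w=275) cum 577  ← median
  x=10 (Holt, w=70) cum 647
  x=10 (Ashton, w=60) cum 707
⇒ x* = 9
y-coordinate, sorted with cumulative weight:
  y=4 (Ashton, w=60) cum 60
  y=6 (Holt, w=70) cum 130
  y=6 (Brookfield, w=6) cum 136
  y=6 (Elwood, w=60) cum 196
  y=7 (Denby, w=6) cum 202
  y=8 (Calder, w=120) cum 322
  y=9 (Granby, w=110) cum 432  ← median
  y=10 (Fenton, w=275) cum 707
⇒ y* = 9

(9, 9)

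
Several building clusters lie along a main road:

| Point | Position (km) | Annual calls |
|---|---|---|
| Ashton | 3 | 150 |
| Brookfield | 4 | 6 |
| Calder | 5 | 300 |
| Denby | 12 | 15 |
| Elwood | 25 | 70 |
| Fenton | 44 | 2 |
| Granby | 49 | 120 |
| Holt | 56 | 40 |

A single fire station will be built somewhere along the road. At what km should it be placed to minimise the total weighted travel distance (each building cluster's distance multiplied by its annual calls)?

x = 5

For a sum of weighted absolute distances on a line, the optimum is the weighted median (not the mean). Total weight W = 703; half-weight = 351.5.
Sort by position and accumulate weight:
  km 3 (Ashton, w=150) → cum 150
  km 4 (Brookfield, w=6) → cum 156
  km 5 (Calder, w=300) → cum 456  ≥ 351.5 → median here
  km 12 (Denby, w=15) → cum 471
  km 25 (Elwood, w=70) → cum 541
  km 44 (Fenton, w=2) → cum 543
  km 49 (Granby, w=120) → cum 663
  km 56 (Holt, w=40) → cum 703
Optimal location: km 5.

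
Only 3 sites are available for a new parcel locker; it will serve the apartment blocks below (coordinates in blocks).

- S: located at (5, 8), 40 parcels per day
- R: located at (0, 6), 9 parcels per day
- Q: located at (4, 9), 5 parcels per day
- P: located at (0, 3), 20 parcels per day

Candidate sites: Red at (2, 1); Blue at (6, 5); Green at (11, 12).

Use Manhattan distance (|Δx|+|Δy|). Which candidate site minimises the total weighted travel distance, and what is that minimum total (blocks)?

Total weighted distance at each candidate:
  Red (2, 1): total = 593
  Blue (6, 5): total = 413
  Green (11, 12): total = 1003
Minimum is at Blue with total 413 blocks.

Blue, total 413 blocks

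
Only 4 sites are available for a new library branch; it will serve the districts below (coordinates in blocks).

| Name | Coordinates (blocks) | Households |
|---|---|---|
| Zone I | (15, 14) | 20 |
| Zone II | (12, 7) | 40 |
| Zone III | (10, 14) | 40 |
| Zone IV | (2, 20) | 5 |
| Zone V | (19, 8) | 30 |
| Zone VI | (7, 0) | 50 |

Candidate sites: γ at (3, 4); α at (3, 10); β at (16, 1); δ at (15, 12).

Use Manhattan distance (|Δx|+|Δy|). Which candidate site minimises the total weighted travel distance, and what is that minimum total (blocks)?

Total weighted distance at each candidate:
  γ (3, 4): total = 2685
  α (3, 10): total = 2535
  β (16, 1): total = 2405
  δ (15, 12): total = 1985
Minimum is at δ with total 1985 blocks.

δ, total 1985 blocks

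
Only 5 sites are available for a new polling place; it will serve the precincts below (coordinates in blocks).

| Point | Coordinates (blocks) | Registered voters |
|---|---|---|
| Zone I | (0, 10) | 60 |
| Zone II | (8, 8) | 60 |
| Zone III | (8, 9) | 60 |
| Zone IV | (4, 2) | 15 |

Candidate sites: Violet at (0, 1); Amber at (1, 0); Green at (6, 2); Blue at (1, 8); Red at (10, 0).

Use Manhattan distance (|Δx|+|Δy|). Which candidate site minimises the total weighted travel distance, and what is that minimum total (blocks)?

Total weighted distance at each candidate:
  Violet (0, 1): total = 2475
  Amber (1, 0): total = 2595
  Green (6, 2): total = 1890
  Blue (1, 8): total = 1215
  Red (10, 0): total = 2580
Minimum is at Blue with total 1215 blocks.

Blue, total 1215 blocks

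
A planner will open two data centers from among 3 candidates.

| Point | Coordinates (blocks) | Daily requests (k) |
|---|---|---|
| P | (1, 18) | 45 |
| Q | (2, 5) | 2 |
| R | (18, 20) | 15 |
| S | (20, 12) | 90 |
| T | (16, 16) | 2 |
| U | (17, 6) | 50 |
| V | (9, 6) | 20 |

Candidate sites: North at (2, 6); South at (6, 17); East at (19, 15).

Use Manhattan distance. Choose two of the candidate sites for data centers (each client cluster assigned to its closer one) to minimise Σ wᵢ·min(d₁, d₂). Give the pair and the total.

{South, East}, total 1590

Evaluate every pair (each demand assigned to the nearer of the two):
  {South, East}: total = 1590
  {North, East}: total = 1735
  {North, South}: total = 3119
Best pair: {South, East} with total 1590.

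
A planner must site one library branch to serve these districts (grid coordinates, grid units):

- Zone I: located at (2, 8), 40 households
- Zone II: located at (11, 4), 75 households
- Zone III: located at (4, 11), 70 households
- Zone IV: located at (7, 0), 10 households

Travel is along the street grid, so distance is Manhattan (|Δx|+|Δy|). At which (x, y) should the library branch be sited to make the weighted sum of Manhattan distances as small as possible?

Manhattan distance separates: Σwᵢ(|x−xᵢ|+|y−yᵢ|) = Σwᵢ|x−xᵢ| + Σwᵢ|y−yᵢ|, so x and y are optimised independently as 1-D weighted medians.
Total weight W = 195; half = 97.5.
x-coordinate, sorted with cumulative weight:
  x=2 (Zone I, w=40) cum 40
  x=4 (Zone III, w=70) cum 110  ← median
  x=7 (Zone IV, w=10) cum 120
  x=11 (Zone II, w=75) cum 195
⇒ x* = 4
y-coordinate, sorted with cumulative weight:
  y=0 (Zone IV, w=10) cum 10
  y=4 (Zone II, w=75) cum 85
  y=8 (Zone I, w=40) cum 125  ← median
  y=11 (Zone III, w=70) cum 195
⇒ y* = 8

(4, 8)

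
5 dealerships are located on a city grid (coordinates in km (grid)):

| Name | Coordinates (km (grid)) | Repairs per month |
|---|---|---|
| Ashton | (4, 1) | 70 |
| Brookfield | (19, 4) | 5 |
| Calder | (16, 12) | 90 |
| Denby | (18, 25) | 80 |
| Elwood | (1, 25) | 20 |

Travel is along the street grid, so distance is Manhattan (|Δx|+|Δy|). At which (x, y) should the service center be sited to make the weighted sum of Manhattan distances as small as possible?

Manhattan distance separates: Σwᵢ(|x−xᵢ|+|y−yᵢ|) = Σwᵢ|x−xᵢ| + Σwᵢ|y−yᵢ|, so x and y are optimised independently as 1-D weighted medians.
Total weight W = 265; half = 132.5.
x-coordinate, sorted with cumulative weight:
  x=1 (Elwood, w=20) cum 20
  x=4 (Ashton, w=70) cum 90
  x=16 (Calder, w=90) cum 180  ← median
  x=18 (Denby, w=80) cum 260
  x=19 (Brookfield, w=5) cum 265
⇒ x* = 16
y-coordinate, sorted with cumulative weight:
  y=1 (Ashton, w=70) cum 70
  y=4 (Brookfield, w=5) cum 75
  y=12 (Calder, w=90) cum 165  ← median
  y=25 (Denby, w=80) cum 245
  y=25 (Elwood, w=20) cum 265
⇒ y* = 12

(16, 12)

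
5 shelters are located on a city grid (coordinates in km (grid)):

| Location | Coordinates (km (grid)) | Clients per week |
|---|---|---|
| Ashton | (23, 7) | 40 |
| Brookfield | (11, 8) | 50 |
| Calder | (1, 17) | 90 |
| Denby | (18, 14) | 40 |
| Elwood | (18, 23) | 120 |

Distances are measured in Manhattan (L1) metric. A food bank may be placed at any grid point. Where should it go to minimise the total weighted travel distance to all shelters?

Manhattan distance separates: Σwᵢ(|x−xᵢ|+|y−yᵢ|) = Σwᵢ|x−xᵢ| + Σwᵢ|y−yᵢ|, so x and y are optimised independently as 1-D weighted medians.
Total weight W = 340; half = 170.
x-coordinate, sorted with cumulative weight:
  x=1 (Calder, w=90) cum 90
  x=11 (Brookfield, w=50) cum 140
  x=18 (Denby, w=40) cum 180  ← median
  x=18 (Elwood, w=120) cum 300
  x=23 (Ashton, w=40) cum 340
⇒ x* = 18
y-coordinate, sorted with cumulative weight:
  y=7 (Ashton, w=40) cum 40
  y=8 (Brookfield, w=50) cum 90
  y=14 (Denby, w=40) cum 130
  y=17 (Calder, w=90) cum 220  ← median
  y=23 (Elwood, w=120) cum 340
⇒ y* = 17

(18, 17)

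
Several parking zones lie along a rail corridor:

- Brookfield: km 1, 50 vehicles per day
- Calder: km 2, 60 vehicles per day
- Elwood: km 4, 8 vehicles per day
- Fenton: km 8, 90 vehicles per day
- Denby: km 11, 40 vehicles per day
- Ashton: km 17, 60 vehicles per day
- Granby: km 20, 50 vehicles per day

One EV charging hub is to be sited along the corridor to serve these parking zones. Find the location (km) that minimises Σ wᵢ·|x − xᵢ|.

x = 8

For a sum of weighted absolute distances on a line, the optimum is the weighted median (not the mean). Total weight W = 358; half-weight = 179.
Sort by position and accumulate weight:
  km 1 (Brookfield, w=50) → cum 50
  km 2 (Calder, w=60) → cum 110
  km 4 (Elwood, w=8) → cum 118
  km 8 (Fenton, w=90) → cum 208  ≥ 179 → median here
  km 11 (Denby, w=40) → cum 248
  km 17 (Ashton, w=60) → cum 308
  km 20 (Granby, w=50) → cum 358
Optimal location: km 8.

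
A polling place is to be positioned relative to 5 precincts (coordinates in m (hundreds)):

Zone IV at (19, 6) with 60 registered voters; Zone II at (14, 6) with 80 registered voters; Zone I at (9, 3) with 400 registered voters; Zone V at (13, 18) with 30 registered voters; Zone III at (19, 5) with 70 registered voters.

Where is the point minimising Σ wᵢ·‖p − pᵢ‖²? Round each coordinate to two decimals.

(11.84, 4.58)

The minimiser of Σwᵢ‖p−pᵢ‖² is the weighted centroid p* = (Σwᵢpᵢ)/(Σwᵢ).
Σwᵢ = 640.
Σwᵢxᵢ = 60·19 + 80·14 + 400·9 + 30·13 + 70·19 = 7580.
Σwᵢyᵢ = 60·6 + 80·6 + 400·3 + 30·18 + 70·5 = 2930.
x* = 7580/640 = 11.84, y* = 2930/640 = 4.58.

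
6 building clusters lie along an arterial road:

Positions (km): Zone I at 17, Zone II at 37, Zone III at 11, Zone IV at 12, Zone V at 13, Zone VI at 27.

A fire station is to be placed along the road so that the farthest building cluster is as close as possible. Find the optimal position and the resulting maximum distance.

The 1-center on a line is the midpoint of the two extreme points: leftmost at 11, rightmost at 37.
Optimal location = (11 + 37)/2 = 24; maximum distance = (37 − 11)/2 = 13.

location 24, max distance 13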